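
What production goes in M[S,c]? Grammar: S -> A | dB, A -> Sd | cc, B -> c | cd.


For [S, c]: 'c' ∈ FIRST(A)
Entry: S -> A


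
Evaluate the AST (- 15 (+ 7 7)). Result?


Evaluate inner: (+ 7 7) = 14
Evaluate root: (- 15 14) = 1
Result: 1


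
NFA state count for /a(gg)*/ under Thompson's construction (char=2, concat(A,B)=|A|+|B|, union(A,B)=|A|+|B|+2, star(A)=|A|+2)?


Syntax tree has 3 char leaf(s), 0 union(s), 1 star(s)
chars contribute 3×2 = 6; each union adds +2; each star adds +2
Total: 6 + 0 + 2 = 8 states


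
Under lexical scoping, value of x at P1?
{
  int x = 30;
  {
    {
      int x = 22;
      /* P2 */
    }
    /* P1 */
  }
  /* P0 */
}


P1's block does not declare x; resolves to the enclosing declaration at depth 0
x = 30


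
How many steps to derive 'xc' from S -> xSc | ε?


Derivation: S => xSc => xc
Steps: 2


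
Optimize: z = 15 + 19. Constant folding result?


15 + 19 = 34 at compile time
Optimized: z = 34


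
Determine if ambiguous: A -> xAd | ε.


balanced x^n…d^n: each string has a unique parse
Unambiguous


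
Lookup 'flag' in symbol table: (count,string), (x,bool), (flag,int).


Lookup 'flag' → type int


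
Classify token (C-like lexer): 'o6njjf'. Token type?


Pattern: letter/underscore followed by alphanumerics, not a keyword
Type: IDENTIFIER


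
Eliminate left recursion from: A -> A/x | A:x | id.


Left-recursive alternatives: A/x, A:x; non-recursive: id
Introduce A': A -> idA', A' -> /xA' | :xA' | ε


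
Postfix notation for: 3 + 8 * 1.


* has higher precedence, evaluate 8*1 first
Postfix: 3 8 1 * +


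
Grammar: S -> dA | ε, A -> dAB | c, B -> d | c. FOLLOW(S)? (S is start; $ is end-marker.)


$ ∈ FOLLOW(S). For each A -> αBβ: add FIRST(β)\{ε} to FOLLOW(B); if β nullable, add FOLLOW(A).
FOLLOW(S) = {$}


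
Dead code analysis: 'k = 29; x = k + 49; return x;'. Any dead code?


k is read by x's definition; x is returned
No dead code


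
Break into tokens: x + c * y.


Scan left to right, longest-match per lexeme
Tokens: ID(x), OP(+), ID(c), OP(*), ID(y)


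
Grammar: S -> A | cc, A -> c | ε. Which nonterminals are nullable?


A nonterminal is nullable iff some alternative derives ε (directly, or every symbol in it is nullable)
Nullable: {A, S}


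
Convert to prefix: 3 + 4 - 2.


left-to-right (same/higher precedence on left): tree is (- (+ 3 4) 2)
Prefix: - + 3 4 2


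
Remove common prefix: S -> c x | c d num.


Common prefix: 'c'
Factored: S -> c S', S' -> x | d num


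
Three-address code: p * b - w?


Break into single-operator statements:
t1 = p * b
t2 = t1 - w


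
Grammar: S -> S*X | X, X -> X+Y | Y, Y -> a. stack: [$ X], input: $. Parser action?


lookahead ∉ {+} so X won't extend; reduce S -> X
Action: reduce (S -> X)


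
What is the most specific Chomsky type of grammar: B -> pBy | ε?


Single nonterminal LHS, but p^n y^n is not regular
Classification: Type 2 (Context-Free)


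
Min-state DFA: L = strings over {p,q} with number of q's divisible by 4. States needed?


Track (count of q) mod 4: states 0..3, accept at 0
Minimal DFA: 4 states


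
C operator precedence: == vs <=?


'<=' is relational (level 7); '==' is equality (level 6)
Higher level binds tighter
'<=' has higher precedence than '=='


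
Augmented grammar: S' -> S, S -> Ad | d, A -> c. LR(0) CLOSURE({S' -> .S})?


Start: S' -> .S
For each item with dot before a nonterminal B, add B -> .γ for every B-production
Closure: [S' -> .S, S -> .Ad, S -> .d, A -> .c]


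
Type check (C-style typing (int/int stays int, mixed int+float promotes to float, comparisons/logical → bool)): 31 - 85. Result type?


Operand types: int - int
Rule: mixed int/float promotes to float; int/int stays int
Result type: int


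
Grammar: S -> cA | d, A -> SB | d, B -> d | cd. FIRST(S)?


Per alternative of S: FIRST(cA) = {c}; FIRST(d) = {d}
FIRST(S) = {c, d}


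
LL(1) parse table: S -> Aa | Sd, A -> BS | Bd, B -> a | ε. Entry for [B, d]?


For [B, d]: ε is nullable and 'd' ∈ FOLLOW(B)
Entry: B -> ε


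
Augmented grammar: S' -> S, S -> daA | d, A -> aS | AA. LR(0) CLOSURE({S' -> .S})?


Start: S' -> .S
For each item with dot before a nonterminal B, add B -> .γ for every B-production
Closure: [S' -> .S, S -> .daA, S -> .d]


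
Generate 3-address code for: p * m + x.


Break into single-operator statements:
t1 = p * m
t2 = t1 + x


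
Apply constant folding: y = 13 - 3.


13 - 3 = 10 at compile time
Optimized: y = 10


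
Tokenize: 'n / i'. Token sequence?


Scan left to right, longest-match per lexeme
Tokens: ID(n), OP(/), ID(i)


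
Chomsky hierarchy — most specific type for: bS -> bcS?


LHS has context (more than one symbol) and |LHS| ≤ |RHS|
Classification: Type 1 (Context-Sensitive)


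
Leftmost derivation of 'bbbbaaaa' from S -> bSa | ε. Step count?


Derivation: S => bSa => bbSaa => bbbSaaa => bbbbSaaaa => bbbbaaaa
Steps: 5


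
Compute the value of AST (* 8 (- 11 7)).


Evaluate inner: (- 11 7) = 4
Evaluate root: (* 8 4) = 32
Result: 32


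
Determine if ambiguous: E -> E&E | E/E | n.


'n&n/n' has two parse trees (no precedence encoded between & and /)
Ambiguous


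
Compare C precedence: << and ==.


'<<' is shift (level 8); '==' is equality (level 6)
Higher level binds tighter
'<<' has higher precedence than '=='


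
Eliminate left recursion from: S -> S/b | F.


Left-recursive alternatives: S/b; non-recursive: F
Introduce S': S -> FS', S' -> /bS' | ε


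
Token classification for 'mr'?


Pattern: letter/underscore followed by alphanumerics, not a keyword
Type: IDENTIFIER


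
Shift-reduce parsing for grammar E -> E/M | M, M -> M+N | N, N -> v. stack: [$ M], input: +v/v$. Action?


shift '+' to continue M -> M+N
Action: shift


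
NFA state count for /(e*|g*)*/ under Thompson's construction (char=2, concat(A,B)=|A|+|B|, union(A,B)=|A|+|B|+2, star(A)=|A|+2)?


Syntax tree has 2 char leaf(s), 1 union(s), 3 star(s)
chars contribute 2×2 = 4; each union adds +2; each star adds +2
Total: 4 + 2 + 6 = 12 states


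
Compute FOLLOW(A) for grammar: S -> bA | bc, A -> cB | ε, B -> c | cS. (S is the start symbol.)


$ ∈ FOLLOW(S). For each A -> αBβ: add FIRST(β)\{ε} to FOLLOW(B); if β nullable, add FOLLOW(A).
FOLLOW(A) = {$}


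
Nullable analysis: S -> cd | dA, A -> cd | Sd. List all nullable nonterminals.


A nonterminal is nullable iff some alternative derives ε (directly, or every symbol in it is nullable)
Nullable: {}


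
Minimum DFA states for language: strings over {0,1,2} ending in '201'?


Track the longest suffix of input matching a prefix of '201': 4 classes (prefixes of length 0..3)
Minimal DFA: 4 states


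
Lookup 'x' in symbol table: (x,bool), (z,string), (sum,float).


Lookup 'x' → type bool


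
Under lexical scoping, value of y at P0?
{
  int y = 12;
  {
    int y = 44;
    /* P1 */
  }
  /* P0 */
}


y declared in the same block as P0
y = 12


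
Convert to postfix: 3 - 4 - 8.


Left to right (same or higher precedence on left)
Postfix: 3 4 - 8 -


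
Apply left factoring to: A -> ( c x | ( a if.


Common prefix: '('
Factored: A -> ( A', A' -> c x | a if


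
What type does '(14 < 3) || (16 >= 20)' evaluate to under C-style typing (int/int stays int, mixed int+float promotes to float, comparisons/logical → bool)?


Operand types: bool || bool
Rule: logical operators take bool operands and yield bool
Result type: bool


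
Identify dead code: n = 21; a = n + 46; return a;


n is read by a's definition; a is returned
No dead code


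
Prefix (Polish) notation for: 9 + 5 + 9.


left-to-right (same/higher precedence on left): tree is (+ (+ 9 5) 9)
Prefix: + + 9 5 9


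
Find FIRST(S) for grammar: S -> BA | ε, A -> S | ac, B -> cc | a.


Per alternative of S: FIRST(BA) = {a, c}; FIRST(ε) = {ε}
FIRST(S) = {a, c, ε}


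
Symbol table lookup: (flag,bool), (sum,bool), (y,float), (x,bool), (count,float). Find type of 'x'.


Lookup 'x' → type bool


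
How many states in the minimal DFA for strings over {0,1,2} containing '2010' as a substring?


KMP-style automaton: 4 progress states + 1 absorbing accept = 5
Minimal DFA: 5 states


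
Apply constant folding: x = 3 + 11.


3 + 11 = 14 at compile time
Optimized: x = 14


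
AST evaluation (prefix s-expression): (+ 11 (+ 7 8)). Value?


Evaluate inner: (+ 7 8) = 15
Evaluate root: (+ 11 15) = 26
Result: 26


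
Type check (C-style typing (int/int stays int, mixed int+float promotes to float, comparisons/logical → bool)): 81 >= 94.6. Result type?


Operand types: int >= float
Rule: comparison yields bool
Result type: bool


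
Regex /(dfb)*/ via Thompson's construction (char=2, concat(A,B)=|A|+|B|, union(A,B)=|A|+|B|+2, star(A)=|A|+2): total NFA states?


Syntax tree has 3 char leaf(s), 0 union(s), 1 star(s)
chars contribute 3×2 = 6; each union adds +2; each star adds +2
Total: 6 + 0 + 2 = 8 states


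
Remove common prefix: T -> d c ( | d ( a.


Common prefix: 'd'
Factored: T -> d T', T' -> c ( | ( a


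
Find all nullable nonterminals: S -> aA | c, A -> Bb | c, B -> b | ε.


A nonterminal is nullable iff some alternative derives ε (directly, or every symbol in it is nullable)
Nullable: {B}


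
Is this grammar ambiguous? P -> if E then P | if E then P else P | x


dangling else: 'if E then if E then x else x' parses two ways
Ambiguous


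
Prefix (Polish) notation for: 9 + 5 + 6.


left-to-right (same/higher precedence on left): tree is (+ (+ 9 5) 6)
Prefix: + + 9 5 6


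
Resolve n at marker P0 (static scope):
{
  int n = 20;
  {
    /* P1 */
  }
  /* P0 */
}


n declared in the same block as P0
n = 20


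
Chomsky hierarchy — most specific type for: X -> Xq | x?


Left-linear: every RHS is a terminal or one nonterminal followed by a terminal
Classification: Type 3 (Regular)


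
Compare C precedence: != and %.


'%' is multiplicative (level 10); '!=' is equality (level 6)
Higher level binds tighter
'%' has higher precedence than '!='


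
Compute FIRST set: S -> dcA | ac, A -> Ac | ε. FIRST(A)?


Per alternative of A: FIRST(Ac) = {c}; FIRST(ε) = {ε}
FIRST(A) = {c, ε}


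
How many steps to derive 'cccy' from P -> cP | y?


Derivation: P => cP => ccP => cccP => cccy
Steps: 4


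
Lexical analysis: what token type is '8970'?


Pattern: digits only
Type: INTEGER_LITERAL


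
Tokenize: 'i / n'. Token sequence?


Scan left to right, longest-match per lexeme
Tokens: ID(i), OP(/), ID(n)


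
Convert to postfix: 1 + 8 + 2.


Left to right (same or higher precedence on left)
Postfix: 1 8 + 2 +


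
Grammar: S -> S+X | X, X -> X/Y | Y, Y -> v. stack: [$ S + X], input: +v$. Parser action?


handle 'S+X' on top; lookahead ∈ FOLLOW(S) = {+, $}
Action: reduce (S -> S+X)


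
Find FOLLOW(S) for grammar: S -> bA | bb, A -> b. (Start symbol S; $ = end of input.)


$ ∈ FOLLOW(S). For each A -> αBβ: add FIRST(β)\{ε} to FOLLOW(B); if β nullable, add FOLLOW(A).
FOLLOW(S) = {$}


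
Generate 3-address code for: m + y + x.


Break into single-operator statements:
t1 = m + y
t2 = t1 + x


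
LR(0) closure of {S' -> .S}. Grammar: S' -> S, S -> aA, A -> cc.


Start: S' -> .S
For each item with dot before a nonterminal B, add B -> .γ for every B-production
Closure: [S' -> .S, S -> .aA]


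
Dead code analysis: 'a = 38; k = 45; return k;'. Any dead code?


a is assigned but never read
Dead: 'a = 38'


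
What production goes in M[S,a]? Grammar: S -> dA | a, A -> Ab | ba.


For [S, a]: 'a' ∈ FIRST(a)
Entry: S -> a


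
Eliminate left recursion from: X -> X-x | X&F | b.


Left-recursive alternatives: X-x, X&F; non-recursive: b
Introduce X': X -> bX', X' -> -xX' | &FX' | ε


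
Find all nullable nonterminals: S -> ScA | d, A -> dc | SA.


A nonterminal is nullable iff some alternative derives ε (directly, or every symbol in it is nullable)
Nullable: {}


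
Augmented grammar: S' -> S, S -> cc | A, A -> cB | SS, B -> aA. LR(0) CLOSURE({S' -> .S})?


Start: S' -> .S
For each item with dot before a nonterminal B, add B -> .γ for every B-production
Closure: [S' -> .S, S -> .cc, S -> .A, A -> .cB, A -> .SS]


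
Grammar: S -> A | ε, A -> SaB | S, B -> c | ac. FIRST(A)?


Per alternative of A: FIRST(SaB) = {a}; FIRST(S) = {a, ε}
FIRST(A) = {a, ε}


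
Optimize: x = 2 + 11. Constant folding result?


2 + 11 = 13 at compile time
Optimized: x = 13


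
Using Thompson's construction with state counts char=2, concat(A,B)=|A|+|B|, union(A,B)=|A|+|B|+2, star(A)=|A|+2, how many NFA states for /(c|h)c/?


Syntax tree has 3 char leaf(s), 1 union(s), 0 star(s)
chars contribute 3×2 = 6; each union adds +2; each star adds +2
Total: 6 + 2 + 0 = 8 states


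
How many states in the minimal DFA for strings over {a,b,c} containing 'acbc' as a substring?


KMP-style automaton: 4 progress states + 1 absorbing accept = 5
Minimal DFA: 5 states


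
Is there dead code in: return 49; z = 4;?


statement follows a return and is unreachable
Dead: 'z = 4'


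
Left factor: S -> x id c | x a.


Common prefix: 'x'
Factored: S -> x S', S' -> id c | a


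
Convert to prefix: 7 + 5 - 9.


left-to-right (same/higher precedence on left): tree is (- (+ 7 5) 9)
Prefix: - + 7 5 9


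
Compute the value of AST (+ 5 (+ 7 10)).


Evaluate inner: (+ 7 10) = 17
Evaluate root: (+ 5 17) = 22
Result: 22


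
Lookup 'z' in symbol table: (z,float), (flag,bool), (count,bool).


Lookup 'z' → type float


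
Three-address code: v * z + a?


Break into single-operator statements:
t1 = v * z
t2 = t1 + a


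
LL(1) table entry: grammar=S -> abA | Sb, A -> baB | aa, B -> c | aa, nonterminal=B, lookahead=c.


For [B, c]: 'c' ∈ FIRST(c)
Entry: B -> c


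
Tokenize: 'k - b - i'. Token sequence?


Scan left to right, longest-match per lexeme
Tokens: ID(k), OP(-), ID(b), OP(-), ID(i)


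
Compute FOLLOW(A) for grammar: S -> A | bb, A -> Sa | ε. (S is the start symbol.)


$ ∈ FOLLOW(S). For each A -> αBβ: add FIRST(β)\{ε} to FOLLOW(B); if β nullable, add FOLLOW(A).
FOLLOW(A) = {$, a}


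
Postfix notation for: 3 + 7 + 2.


Left to right (same or higher precedence on left)
Postfix: 3 7 + 2 +


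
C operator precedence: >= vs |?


'>=' is relational (level 7); '|' is bitwise OR (level 3)
Higher level binds tighter
'>=' has higher precedence than '|'


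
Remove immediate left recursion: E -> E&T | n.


Left-recursive alternatives: E&T; non-recursive: n
Introduce E': E -> nE', E' -> &TE' | ε


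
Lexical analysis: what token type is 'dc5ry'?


Pattern: letter/underscore followed by alphanumerics, not a keyword
Type: IDENTIFIER


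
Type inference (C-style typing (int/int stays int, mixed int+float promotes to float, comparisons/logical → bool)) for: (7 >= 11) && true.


Operand types: bool && bool
Rule: logical operators take bool operands and yield bool
Result type: bool


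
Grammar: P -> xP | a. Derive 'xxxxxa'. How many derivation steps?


Derivation: P => xP => xxP => xxxP => xxxxP => xxxxxP => xxxxxa
Steps: 6


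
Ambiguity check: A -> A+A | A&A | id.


'id+id&id' has two parse trees (no precedence encoded between + and &)
Ambiguous


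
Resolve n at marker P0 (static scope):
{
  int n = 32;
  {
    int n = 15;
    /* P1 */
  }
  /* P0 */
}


n declared in the same block as P0
n = 32


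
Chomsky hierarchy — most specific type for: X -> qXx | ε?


Single nonterminal LHS, but q^n x^n is not regular
Classification: Type 2 (Context-Free)


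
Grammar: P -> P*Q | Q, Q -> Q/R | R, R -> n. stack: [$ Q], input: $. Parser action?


lookahead ∉ {/} so Q won't extend; reduce P -> Q
Action: reduce (P -> Q)


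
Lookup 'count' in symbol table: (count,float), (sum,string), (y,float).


Lookup 'count' → type float


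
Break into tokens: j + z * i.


Scan left to right, longest-match per lexeme
Tokens: ID(j), OP(+), ID(z), OP(*), ID(i)


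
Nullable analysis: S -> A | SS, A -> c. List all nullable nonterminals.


A nonterminal is nullable iff some alternative derives ε (directly, or every symbol in it is nullable)
Nullable: {}


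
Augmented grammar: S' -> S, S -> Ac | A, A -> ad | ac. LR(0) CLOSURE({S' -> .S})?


Start: S' -> .S
For each item with dot before a nonterminal B, add B -> .γ for every B-production
Closure: [S' -> .S, S -> .Ac, S -> .A, A -> .ad, A -> .ac]


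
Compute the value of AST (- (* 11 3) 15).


Evaluate inner: (* 11 3) = 33
Evaluate root: (- 33 15) = 18
Result: 18


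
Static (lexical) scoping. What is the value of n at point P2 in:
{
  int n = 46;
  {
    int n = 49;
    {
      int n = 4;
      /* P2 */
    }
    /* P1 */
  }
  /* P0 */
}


n declared in the same block as P2
n = 4


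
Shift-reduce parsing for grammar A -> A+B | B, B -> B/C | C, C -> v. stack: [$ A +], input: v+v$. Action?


no handle ('A+' is not any RHS); shift 'v'
Action: shift


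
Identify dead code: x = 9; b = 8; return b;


x is assigned but never read
Dead: 'x = 9'


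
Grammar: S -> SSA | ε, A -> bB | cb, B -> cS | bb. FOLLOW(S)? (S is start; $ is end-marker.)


$ ∈ FOLLOW(S). For each A -> αBβ: add FIRST(β)\{ε} to FOLLOW(B); if β nullable, add FOLLOW(A).
FOLLOW(S) = {$, b, c}


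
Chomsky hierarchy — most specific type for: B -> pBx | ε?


Single nonterminal LHS, but p^n x^n is not regular
Classification: Type 2 (Context-Free)


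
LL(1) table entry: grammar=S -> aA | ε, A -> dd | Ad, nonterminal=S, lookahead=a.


For [S, a]: 'a' ∈ FIRST(aA)
Entry: S -> aA


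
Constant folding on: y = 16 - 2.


16 - 2 = 14 at compile time
Optimized: y = 14


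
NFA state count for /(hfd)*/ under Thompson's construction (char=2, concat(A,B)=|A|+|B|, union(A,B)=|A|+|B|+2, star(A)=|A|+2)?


Syntax tree has 3 char leaf(s), 0 union(s), 1 star(s)
chars contribute 3×2 = 6; each union adds +2; each star adds +2
Total: 6 + 0 + 2 = 8 states


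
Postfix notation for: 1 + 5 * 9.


* has higher precedence, evaluate 5*9 first
Postfix: 1 5 9 * +


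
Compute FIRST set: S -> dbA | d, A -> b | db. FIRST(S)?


Per alternative of S: FIRST(dbA) = {d}; FIRST(d) = {d}
FIRST(S) = {d}


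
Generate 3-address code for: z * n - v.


Break into single-operator statements:
t1 = z * n
t2 = t1 - v


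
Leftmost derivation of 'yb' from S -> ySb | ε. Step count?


Derivation: S => ySb => yb
Steps: 2


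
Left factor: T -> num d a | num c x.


Common prefix: 'num'
Factored: T -> num T', T' -> d a | c x


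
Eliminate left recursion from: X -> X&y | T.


Left-recursive alternatives: X&y; non-recursive: T
Introduce X': X -> TX', X' -> &yX' | ε


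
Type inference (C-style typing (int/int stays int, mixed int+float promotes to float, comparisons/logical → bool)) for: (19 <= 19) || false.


Operand types: bool || bool
Rule: logical operators take bool operands and yield bool
Result type: bool


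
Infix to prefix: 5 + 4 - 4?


left-to-right (same/higher precedence on left): tree is (- (+ 5 4) 4)
Prefix: - + 5 4 4


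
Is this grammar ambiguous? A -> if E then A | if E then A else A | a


dangling else: 'if E then if E then a else a' parses two ways
Ambiguous


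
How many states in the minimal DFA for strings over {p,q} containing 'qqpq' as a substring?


KMP-style automaton: 4 progress states + 1 absorbing accept = 5
Minimal DFA: 5 states


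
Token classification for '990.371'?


Pattern: digits with a decimal point
Type: FLOAT_LITERAL


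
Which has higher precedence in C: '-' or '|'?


'-' is additive (level 9); '|' is bitwise OR (level 3)
Higher level binds tighter
'-' has higher precedence than '|'


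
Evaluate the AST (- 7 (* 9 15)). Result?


Evaluate inner: (* 9 15) = 135
Evaluate root: (- 7 135) = -128
Result: -128


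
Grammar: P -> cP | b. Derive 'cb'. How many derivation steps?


Derivation: P => cP => cb
Steps: 2


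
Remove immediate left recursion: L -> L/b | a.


Left-recursive alternatives: L/b; non-recursive: a
Introduce L': L -> aL', L' -> /bL' | ε


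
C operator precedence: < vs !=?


'<' is relational (level 7); '!=' is equality (level 6)
Higher level binds tighter
'<' has higher precedence than '!='


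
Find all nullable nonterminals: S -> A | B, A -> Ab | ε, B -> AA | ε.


A nonterminal is nullable iff some alternative derives ε (directly, or every symbol in it is nullable)
Nullable: {A, B, S}


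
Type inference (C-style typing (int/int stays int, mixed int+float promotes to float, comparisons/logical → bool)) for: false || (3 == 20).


Operand types: bool || bool
Rule: logical operators take bool operands and yield bool
Result type: bool


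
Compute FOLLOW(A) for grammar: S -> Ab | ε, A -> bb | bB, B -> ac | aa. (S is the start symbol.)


$ ∈ FOLLOW(S). For each A -> αBβ: add FIRST(β)\{ε} to FOLLOW(B); if β nullable, add FOLLOW(A).
FOLLOW(A) = {b}


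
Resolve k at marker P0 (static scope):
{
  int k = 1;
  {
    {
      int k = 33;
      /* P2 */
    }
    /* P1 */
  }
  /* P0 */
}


k declared in the same block as P0
k = 1


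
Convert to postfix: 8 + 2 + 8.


Left to right (same or higher precedence on left)
Postfix: 8 2 + 8 +


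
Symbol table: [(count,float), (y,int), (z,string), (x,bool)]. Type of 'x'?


Lookup 'x' → type bool


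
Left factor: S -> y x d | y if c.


Common prefix: 'y'
Factored: S -> y S', S' -> x d | if c


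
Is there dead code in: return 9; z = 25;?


statement follows a return and is unreachable
Dead: 'z = 25'


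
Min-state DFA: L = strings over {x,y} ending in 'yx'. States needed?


Track the longest suffix of input matching a prefix of 'yx': 3 classes (prefixes of length 0..2)
Minimal DFA: 3 states


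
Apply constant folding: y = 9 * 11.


9 * 11 = 99 at compile time
Optimized: y = 99


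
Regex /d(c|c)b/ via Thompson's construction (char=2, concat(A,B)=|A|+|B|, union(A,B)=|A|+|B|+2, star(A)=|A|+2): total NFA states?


Syntax tree has 4 char leaf(s), 1 union(s), 0 star(s)
chars contribute 4×2 = 8; each union adds +2; each star adds +2
Total: 8 + 2 + 0 = 10 states


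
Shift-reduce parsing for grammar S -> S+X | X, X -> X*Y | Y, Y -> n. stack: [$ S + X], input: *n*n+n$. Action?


'*' can extend X; shift to build X -> X*Y
Action: shift


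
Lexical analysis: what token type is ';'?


Pattern: delimiter/punctuation
Type: PUNCTUATION


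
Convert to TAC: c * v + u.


Break into single-operator statements:
t1 = c * v
t2 = t1 + u


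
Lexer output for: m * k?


Scan left to right, longest-match per lexeme
Tokens: ID(m), OP(*), ID(k)


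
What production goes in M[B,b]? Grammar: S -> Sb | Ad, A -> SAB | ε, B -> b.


For [B, b]: 'b' ∈ FIRST(b)
Entry: B -> b


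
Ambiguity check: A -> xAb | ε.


balanced x^n…b^n: each string has a unique parse
Unambiguous


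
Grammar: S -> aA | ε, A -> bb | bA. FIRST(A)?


Per alternative of A: FIRST(bb) = {b}; FIRST(bA) = {b}
FIRST(A) = {b}


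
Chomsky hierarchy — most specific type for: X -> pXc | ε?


Single nonterminal LHS, but p^n c^n is not regular
Classification: Type 2 (Context-Free)


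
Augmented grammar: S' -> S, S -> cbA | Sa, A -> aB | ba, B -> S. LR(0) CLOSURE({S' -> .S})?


Start: S' -> .S
For each item with dot before a nonterminal B, add B -> .γ for every B-production
Closure: [S' -> .S, S -> .cbA, S -> .Sa]


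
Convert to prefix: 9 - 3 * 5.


'*' binds tighter: tree is (- 9 (* 3 5))
Prefix: - 9 * 3 5


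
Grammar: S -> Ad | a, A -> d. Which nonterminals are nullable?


A nonterminal is nullable iff some alternative derives ε (directly, or every symbol in it is nullable)
Nullable: {}


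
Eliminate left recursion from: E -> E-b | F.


Left-recursive alternatives: E-b; non-recursive: F
Introduce E': E -> FE', E' -> -bE' | ε


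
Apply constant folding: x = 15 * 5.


15 * 5 = 75 at compile time
Optimized: x = 75


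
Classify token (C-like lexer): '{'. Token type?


Pattern: delimiter/punctuation
Type: PUNCTUATION


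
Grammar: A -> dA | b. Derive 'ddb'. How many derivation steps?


Derivation: A => dA => ddA => ddb
Steps: 3


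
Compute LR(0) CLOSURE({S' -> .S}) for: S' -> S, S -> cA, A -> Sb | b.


Start: S' -> .S
For each item with dot before a nonterminal B, add B -> .γ for every B-production
Closure: [S' -> .S, S -> .cA]


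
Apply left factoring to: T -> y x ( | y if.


Common prefix: 'y'
Factored: T -> y T', T' -> x ( | if


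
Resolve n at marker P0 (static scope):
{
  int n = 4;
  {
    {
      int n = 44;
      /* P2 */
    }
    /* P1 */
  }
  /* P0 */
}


n declared in the same block as P0
n = 4


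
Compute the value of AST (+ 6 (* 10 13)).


Evaluate inner: (* 10 13) = 130
Evaluate root: (+ 6 130) = 136
Result: 136


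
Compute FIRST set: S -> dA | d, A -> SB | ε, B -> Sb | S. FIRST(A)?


Per alternative of A: FIRST(SB) = {d}; FIRST(ε) = {ε}
FIRST(A) = {d, ε}


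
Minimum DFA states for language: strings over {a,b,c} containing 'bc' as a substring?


KMP-style automaton: 2 progress states + 1 absorbing accept = 3
Minimal DFA: 3 states


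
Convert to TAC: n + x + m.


Break into single-operator statements:
t1 = n + x
t2 = t1 + m


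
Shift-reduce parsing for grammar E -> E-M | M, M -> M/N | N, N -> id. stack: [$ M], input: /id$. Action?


shift '/' to continue M -> M/N
Action: shift


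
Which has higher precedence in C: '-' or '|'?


'-' is additive (level 9); '|' is bitwise OR (level 3)
Higher level binds tighter
'-' has higher precedence than '|'


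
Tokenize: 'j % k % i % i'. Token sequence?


Scan left to right, longest-match per lexeme
Tokens: ID(j), OP(%), ID(k), OP(%), ID(i), OP(%), ID(i)


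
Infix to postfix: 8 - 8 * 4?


* has higher precedence, evaluate 8*4 first
Postfix: 8 8 4 * -


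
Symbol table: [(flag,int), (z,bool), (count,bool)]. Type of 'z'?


Lookup 'z' → type bool


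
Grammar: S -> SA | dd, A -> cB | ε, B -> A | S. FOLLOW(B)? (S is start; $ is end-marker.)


$ ∈ FOLLOW(S). For each A -> αBβ: add FIRST(β)\{ε} to FOLLOW(B); if β nullable, add FOLLOW(A).
FOLLOW(B) = {$, c}


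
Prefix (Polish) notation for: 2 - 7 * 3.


'*' binds tighter: tree is (- 2 (* 7 3))
Prefix: - 2 * 7 3


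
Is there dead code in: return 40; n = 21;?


statement follows a return and is unreachable
Dead: 'n = 21'


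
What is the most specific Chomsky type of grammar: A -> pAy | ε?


Single nonterminal LHS, but p^n y^n is not regular
Classification: Type 2 (Context-Free)


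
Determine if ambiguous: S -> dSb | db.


balanced d^n…b^n: each string has a unique parse
Unambiguous


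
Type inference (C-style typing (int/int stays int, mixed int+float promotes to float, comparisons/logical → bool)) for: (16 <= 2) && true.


Operand types: bool && bool
Rule: logical operators take bool operands and yield bool
Result type: bool


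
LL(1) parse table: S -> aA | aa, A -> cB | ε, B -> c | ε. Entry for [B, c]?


For [B, c]: 'c' ∈ FIRST(c)
Entry: B -> c


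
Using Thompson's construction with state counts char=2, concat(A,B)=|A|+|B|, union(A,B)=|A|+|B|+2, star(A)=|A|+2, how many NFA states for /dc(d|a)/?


Syntax tree has 4 char leaf(s), 1 union(s), 0 star(s)
chars contribute 4×2 = 8; each union adds +2; each star adds +2
Total: 8 + 2 + 0 = 10 states


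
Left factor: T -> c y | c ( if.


Common prefix: 'c'
Factored: T -> c T', T' -> y | ( if


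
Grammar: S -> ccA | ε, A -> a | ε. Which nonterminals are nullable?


A nonterminal is nullable iff some alternative derives ε (directly, or every symbol in it is nullable)
Nullable: {A, S}


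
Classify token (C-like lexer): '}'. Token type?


Pattern: delimiter/punctuation
Type: PUNCTUATION


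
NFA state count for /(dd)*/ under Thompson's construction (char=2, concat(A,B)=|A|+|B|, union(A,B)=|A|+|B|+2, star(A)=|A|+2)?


Syntax tree has 2 char leaf(s), 0 union(s), 1 star(s)
chars contribute 2×2 = 4; each union adds +2; each star adds +2
Total: 4 + 0 + 2 = 6 states


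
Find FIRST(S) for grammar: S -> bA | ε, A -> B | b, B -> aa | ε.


Per alternative of S: FIRST(bA) = {b}; FIRST(ε) = {ε}
FIRST(S) = {b, ε}


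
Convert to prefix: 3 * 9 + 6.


left-to-right (same/higher precedence on left): tree is (+ (* 3 9) 6)
Prefix: + * 3 9 6


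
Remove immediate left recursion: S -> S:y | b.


Left-recursive alternatives: S:y; non-recursive: b
Introduce S': S -> bS', S' -> :yS' | ε


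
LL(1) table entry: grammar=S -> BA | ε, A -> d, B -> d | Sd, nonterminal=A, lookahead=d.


For [A, d]: 'd' ∈ FIRST(d)
Entry: A -> d


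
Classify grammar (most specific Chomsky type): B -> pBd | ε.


Single nonterminal LHS, but p^n d^n is not regular
Classification: Type 2 (Context-Free)


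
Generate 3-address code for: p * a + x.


Break into single-operator statements:
t1 = p * a
t2 = t1 + x


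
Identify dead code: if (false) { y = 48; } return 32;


condition is constant false, so the whole block is unreachable
Dead: 'if (false) { y = 48; }'


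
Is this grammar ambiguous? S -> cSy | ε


balanced c^n…y^n: each string has a unique parse
Unambiguous


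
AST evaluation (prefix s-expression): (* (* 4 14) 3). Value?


Evaluate inner: (* 4 14) = 56
Evaluate root: (* 56 3) = 168
Result: 168


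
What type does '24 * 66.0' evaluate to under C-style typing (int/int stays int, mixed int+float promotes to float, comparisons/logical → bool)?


Operand types: int * float
Rule: mixed int/float promotes to float; int/int stays int
Result type: float


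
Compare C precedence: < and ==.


'<' is relational (level 7); '==' is equality (level 6)
Higher level binds tighter
'<' has higher precedence than '=='


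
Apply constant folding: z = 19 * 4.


19 * 4 = 76 at compile time
Optimized: z = 76


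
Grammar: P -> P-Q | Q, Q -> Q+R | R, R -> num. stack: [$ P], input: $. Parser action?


start symbol P on stack, input exhausted
Action: accept


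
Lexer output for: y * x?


Scan left to right, longest-match per lexeme
Tokens: ID(y), OP(*), ID(x)


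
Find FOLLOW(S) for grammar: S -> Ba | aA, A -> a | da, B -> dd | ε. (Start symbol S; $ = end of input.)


$ ∈ FOLLOW(S). For each A -> αBβ: add FIRST(β)\{ε} to FOLLOW(B); if β nullable, add FOLLOW(A).
FOLLOW(S) = {$}


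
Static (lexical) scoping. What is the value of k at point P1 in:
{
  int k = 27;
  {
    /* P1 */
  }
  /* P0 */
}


P1's block does not declare k; resolves to the enclosing declaration at depth 0
k = 27


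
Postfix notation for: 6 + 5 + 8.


Left to right (same or higher precedence on left)
Postfix: 6 5 + 8 +


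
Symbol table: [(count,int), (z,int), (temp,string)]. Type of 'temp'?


Lookup 'temp' → type string


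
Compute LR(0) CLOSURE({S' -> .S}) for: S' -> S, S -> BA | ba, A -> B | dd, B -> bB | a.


Start: S' -> .S
For each item with dot before a nonterminal B, add B -> .γ for every B-production
Closure: [S' -> .S, S -> .BA, S -> .ba, B -> .bB, B -> .a]


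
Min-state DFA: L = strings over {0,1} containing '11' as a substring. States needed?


KMP-style automaton: 2 progress states + 1 absorbing accept = 3
Minimal DFA: 3 states


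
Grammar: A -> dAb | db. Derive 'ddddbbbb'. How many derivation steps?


Derivation: A => dAb => ddAbb => dddAbbb => ddddbbbb
Steps: 4


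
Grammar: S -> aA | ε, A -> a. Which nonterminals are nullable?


A nonterminal is nullable iff some alternative derives ε (directly, or every symbol in it is nullable)
Nullable: {S}


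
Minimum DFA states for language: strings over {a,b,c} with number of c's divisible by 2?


Track (count of c) mod 2: states 0..1, accept at 0
Minimal DFA: 2 states


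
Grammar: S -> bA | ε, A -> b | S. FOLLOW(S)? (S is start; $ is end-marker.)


$ ∈ FOLLOW(S). For each A -> αBβ: add FIRST(β)\{ε} to FOLLOW(B); if β nullable, add FOLLOW(A).
FOLLOW(S) = {$}


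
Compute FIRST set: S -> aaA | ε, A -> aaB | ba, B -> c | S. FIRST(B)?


Per alternative of B: FIRST(c) = {c}; FIRST(S) = {a, ε}
FIRST(B) = {a, c, ε}


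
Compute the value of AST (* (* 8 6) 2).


Evaluate inner: (* 8 6) = 48
Evaluate root: (* 48 2) = 96
Result: 96


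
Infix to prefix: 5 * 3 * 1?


left-to-right (same/higher precedence on left): tree is (* (* 5 3) 1)
Prefix: * * 5 3 1


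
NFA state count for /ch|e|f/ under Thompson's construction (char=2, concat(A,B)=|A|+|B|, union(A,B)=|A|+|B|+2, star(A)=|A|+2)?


Syntax tree has 4 char leaf(s), 2 union(s), 0 star(s)
chars contribute 4×2 = 8; each union adds +2; each star adds +2
Total: 8 + 4 + 0 = 12 states


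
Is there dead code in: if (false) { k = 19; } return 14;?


condition is constant false, so the whole block is unreachable
Dead: 'if (false) { k = 19; }'


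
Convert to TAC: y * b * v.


Break into single-operator statements:
t1 = y * b
t2 = t1 * v


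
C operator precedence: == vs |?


'==' is equality (level 6); '|' is bitwise OR (level 3)
Higher level binds tighter
'==' has higher precedence than '|'


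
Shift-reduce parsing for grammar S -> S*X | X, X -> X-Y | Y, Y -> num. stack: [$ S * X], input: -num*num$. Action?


'-' can extend X; shift to build X -> X-Y
Action: shift


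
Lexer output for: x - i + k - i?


Scan left to right, longest-match per lexeme
Tokens: ID(x), OP(-), ID(i), OP(+), ID(k), OP(-), ID(i)


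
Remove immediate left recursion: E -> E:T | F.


Left-recursive alternatives: E:T; non-recursive: F
Introduce E': E -> FE', E' -> :TE' | ε


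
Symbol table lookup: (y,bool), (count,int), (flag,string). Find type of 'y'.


Lookup 'y' → type bool


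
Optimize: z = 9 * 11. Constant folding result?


9 * 11 = 99 at compile time
Optimized: z = 99


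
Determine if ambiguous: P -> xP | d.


right-linear, alternatives start with distinct terminals 'x' vs 'd': unique leftmost derivation
Unambiguous


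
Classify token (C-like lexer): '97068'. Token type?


Pattern: digits only
Type: INTEGER_LITERAL


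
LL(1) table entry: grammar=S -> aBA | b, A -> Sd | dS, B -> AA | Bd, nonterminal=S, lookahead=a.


For [S, a]: 'a' ∈ FIRST(aBA)
Entry: S -> aBA


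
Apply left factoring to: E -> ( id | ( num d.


Common prefix: '('
Factored: E -> ( E', E' -> id | num d


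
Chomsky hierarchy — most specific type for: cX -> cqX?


LHS has context (more than one symbol) and |LHS| ≤ |RHS|
Classification: Type 1 (Context-Sensitive)


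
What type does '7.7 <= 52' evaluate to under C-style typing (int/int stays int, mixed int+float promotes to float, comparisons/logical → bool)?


Operand types: float <= int
Rule: comparison yields bool
Result type: bool


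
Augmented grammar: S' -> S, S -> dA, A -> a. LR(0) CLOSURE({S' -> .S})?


Start: S' -> .S
For each item with dot before a nonterminal B, add B -> .γ for every B-production
Closure: [S' -> .S, S -> .dA]


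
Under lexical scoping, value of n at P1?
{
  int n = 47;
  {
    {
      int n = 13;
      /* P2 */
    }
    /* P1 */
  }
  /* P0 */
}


P1's block does not declare n; resolves to the enclosing declaration at depth 0
n = 47


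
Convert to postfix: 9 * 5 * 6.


Left to right (same or higher precedence on left)
Postfix: 9 5 * 6 *


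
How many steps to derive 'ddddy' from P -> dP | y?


Derivation: P => dP => ddP => dddP => ddddP => ddddy
Steps: 5


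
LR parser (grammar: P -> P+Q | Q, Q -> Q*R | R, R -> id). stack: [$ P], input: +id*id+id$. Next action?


shift '+' to continue P -> P+Q
Action: shift


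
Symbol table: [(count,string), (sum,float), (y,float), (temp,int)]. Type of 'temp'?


Lookup 'temp' → type int


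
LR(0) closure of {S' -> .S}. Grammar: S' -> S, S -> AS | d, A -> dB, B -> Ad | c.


Start: S' -> .S
For each item with dot before a nonterminal B, add B -> .γ for every B-production
Closure: [S' -> .S, S -> .AS, S -> .d, A -> .dB]


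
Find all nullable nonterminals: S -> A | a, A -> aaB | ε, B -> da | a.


A nonterminal is nullable iff some alternative derives ε (directly, or every symbol in it is nullable)
Nullable: {A, S}


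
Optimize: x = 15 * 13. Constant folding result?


15 * 13 = 195 at compile time
Optimized: x = 195


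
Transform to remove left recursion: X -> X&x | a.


Left-recursive alternatives: X&x; non-recursive: a
Introduce X': X -> aX', X' -> &xX' | ε


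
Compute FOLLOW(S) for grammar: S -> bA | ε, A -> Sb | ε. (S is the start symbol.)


$ ∈ FOLLOW(S). For each A -> αBβ: add FIRST(β)\{ε} to FOLLOW(B); if β nullable, add FOLLOW(A).
FOLLOW(S) = {$, b}


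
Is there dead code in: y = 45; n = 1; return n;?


y is assigned but never read
Dead: 'y = 45'


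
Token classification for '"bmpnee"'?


Pattern: double-quoted sequence
Type: STRING_LITERAL


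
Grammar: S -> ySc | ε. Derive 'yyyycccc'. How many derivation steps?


Derivation: S => ySc => yyScc => yyySccc => yyyyScccc => yyyycccc
Steps: 5


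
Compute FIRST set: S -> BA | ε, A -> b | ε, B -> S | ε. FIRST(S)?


Per alternative of S: FIRST(BA) = {b, ε}; FIRST(ε) = {ε}
FIRST(S) = {b, ε}


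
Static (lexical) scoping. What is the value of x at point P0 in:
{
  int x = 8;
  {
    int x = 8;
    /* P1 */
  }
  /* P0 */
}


x declared in the same block as P0
x = 8


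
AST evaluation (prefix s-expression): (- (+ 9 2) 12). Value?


Evaluate inner: (+ 9 2) = 11
Evaluate root: (- 11 12) = -1
Result: -1


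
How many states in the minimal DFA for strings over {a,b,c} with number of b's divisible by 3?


Track (count of b) mod 3: states 0..2, accept at 0
Minimal DFA: 3 states


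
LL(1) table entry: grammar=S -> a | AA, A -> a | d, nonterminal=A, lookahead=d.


For [A, d]: 'd' ∈ FIRST(d)
Entry: A -> d


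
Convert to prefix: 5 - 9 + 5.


left-to-right (same/higher precedence on left): tree is (+ (- 5 9) 5)
Prefix: + - 5 9 5


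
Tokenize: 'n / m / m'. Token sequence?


Scan left to right, longest-match per lexeme
Tokens: ID(n), OP(/), ID(m), OP(/), ID(m)


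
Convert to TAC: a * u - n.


Break into single-operator statements:
t1 = a * u
t2 = t1 - n


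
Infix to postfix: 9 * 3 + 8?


Left to right (same or higher precedence on left)
Postfix: 9 3 * 8 +


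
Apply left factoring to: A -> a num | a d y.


Common prefix: 'a'
Factored: A -> a A', A' -> num | d y


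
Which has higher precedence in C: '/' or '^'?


'/' is multiplicative (level 10); '^' is bitwise XOR (level 4)
Higher level binds tighter
'/' has higher precedence than '^'


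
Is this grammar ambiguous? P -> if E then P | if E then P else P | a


dangling else: 'if E then if E then a else a' parses two ways
Ambiguous


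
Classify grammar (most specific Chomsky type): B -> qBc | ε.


Single nonterminal LHS, but q^n c^n is not regular
Classification: Type 2 (Context-Free)
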